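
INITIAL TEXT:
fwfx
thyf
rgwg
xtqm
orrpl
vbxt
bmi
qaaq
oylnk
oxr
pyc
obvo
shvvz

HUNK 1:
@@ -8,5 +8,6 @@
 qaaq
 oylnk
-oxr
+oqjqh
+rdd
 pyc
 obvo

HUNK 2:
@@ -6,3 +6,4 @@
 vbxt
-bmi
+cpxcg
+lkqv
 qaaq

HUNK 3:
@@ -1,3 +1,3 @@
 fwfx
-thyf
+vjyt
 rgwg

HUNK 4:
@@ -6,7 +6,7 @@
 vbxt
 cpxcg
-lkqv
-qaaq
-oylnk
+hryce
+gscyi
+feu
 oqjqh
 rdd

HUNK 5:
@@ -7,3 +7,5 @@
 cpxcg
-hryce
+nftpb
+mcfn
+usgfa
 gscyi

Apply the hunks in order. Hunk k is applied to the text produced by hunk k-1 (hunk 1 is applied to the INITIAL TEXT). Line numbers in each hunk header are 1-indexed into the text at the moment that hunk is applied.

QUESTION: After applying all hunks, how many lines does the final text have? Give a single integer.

Answer: 17

Derivation:
Hunk 1: at line 8 remove [oxr] add [oqjqh,rdd] -> 14 lines: fwfx thyf rgwg xtqm orrpl vbxt bmi qaaq oylnk oqjqh rdd pyc obvo shvvz
Hunk 2: at line 6 remove [bmi] add [cpxcg,lkqv] -> 15 lines: fwfx thyf rgwg xtqm orrpl vbxt cpxcg lkqv qaaq oylnk oqjqh rdd pyc obvo shvvz
Hunk 3: at line 1 remove [thyf] add [vjyt] -> 15 lines: fwfx vjyt rgwg xtqm orrpl vbxt cpxcg lkqv qaaq oylnk oqjqh rdd pyc obvo shvvz
Hunk 4: at line 6 remove [lkqv,qaaq,oylnk] add [hryce,gscyi,feu] -> 15 lines: fwfx vjyt rgwg xtqm orrpl vbxt cpxcg hryce gscyi feu oqjqh rdd pyc obvo shvvz
Hunk 5: at line 7 remove [hryce] add [nftpb,mcfn,usgfa] -> 17 lines: fwfx vjyt rgwg xtqm orrpl vbxt cpxcg nftpb mcfn usgfa gscyi feu oqjqh rdd pyc obvo shvvz
Final line count: 17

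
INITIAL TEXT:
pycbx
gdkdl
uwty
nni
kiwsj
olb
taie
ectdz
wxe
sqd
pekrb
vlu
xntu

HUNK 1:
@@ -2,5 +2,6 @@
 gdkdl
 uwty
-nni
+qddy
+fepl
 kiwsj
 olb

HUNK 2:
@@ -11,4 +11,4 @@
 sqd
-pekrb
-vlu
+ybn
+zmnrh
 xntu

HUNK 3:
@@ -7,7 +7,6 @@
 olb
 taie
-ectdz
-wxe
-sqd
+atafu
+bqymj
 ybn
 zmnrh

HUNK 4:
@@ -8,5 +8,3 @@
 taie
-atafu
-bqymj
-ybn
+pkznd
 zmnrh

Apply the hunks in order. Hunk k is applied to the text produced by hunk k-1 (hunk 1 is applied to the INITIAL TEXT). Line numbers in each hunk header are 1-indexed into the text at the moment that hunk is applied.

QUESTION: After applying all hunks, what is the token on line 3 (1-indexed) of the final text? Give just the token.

Hunk 1: at line 2 remove [nni] add [qddy,fepl] -> 14 lines: pycbx gdkdl uwty qddy fepl kiwsj olb taie ectdz wxe sqd pekrb vlu xntu
Hunk 2: at line 11 remove [pekrb,vlu] add [ybn,zmnrh] -> 14 lines: pycbx gdkdl uwty qddy fepl kiwsj olb taie ectdz wxe sqd ybn zmnrh xntu
Hunk 3: at line 7 remove [ectdz,wxe,sqd] add [atafu,bqymj] -> 13 lines: pycbx gdkdl uwty qddy fepl kiwsj olb taie atafu bqymj ybn zmnrh xntu
Hunk 4: at line 8 remove [atafu,bqymj,ybn] add [pkznd] -> 11 lines: pycbx gdkdl uwty qddy fepl kiwsj olb taie pkznd zmnrh xntu
Final line 3: uwty

Answer: uwty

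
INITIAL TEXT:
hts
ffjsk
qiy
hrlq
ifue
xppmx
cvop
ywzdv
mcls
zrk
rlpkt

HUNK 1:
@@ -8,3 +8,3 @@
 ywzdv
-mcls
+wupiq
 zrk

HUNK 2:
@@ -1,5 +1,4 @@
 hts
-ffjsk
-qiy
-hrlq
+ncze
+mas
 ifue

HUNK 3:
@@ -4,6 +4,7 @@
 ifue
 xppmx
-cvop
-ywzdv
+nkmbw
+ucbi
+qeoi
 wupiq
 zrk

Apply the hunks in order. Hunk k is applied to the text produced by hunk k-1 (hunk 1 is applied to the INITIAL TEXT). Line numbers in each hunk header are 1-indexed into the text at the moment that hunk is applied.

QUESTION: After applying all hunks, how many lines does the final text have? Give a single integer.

Answer: 11

Derivation:
Hunk 1: at line 8 remove [mcls] add [wupiq] -> 11 lines: hts ffjsk qiy hrlq ifue xppmx cvop ywzdv wupiq zrk rlpkt
Hunk 2: at line 1 remove [ffjsk,qiy,hrlq] add [ncze,mas] -> 10 lines: hts ncze mas ifue xppmx cvop ywzdv wupiq zrk rlpkt
Hunk 3: at line 4 remove [cvop,ywzdv] add [nkmbw,ucbi,qeoi] -> 11 lines: hts ncze mas ifue xppmx nkmbw ucbi qeoi wupiq zrk rlpkt
Final line count: 11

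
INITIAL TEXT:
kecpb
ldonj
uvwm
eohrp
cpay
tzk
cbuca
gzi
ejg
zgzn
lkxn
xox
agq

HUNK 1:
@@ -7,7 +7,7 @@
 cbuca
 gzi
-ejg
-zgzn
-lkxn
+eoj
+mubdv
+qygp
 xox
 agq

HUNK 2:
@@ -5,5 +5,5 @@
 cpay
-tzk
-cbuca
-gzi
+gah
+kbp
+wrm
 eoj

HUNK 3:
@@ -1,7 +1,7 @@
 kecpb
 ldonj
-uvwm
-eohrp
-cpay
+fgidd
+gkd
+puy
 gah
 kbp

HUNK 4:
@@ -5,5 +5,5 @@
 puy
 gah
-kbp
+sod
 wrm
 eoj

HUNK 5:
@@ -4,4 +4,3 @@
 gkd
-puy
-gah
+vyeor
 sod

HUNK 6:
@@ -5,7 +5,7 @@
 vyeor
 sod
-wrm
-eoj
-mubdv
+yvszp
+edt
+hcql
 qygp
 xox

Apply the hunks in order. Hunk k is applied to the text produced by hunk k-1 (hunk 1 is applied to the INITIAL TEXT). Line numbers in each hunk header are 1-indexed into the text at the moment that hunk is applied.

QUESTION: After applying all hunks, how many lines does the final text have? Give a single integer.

Hunk 1: at line 7 remove [ejg,zgzn,lkxn] add [eoj,mubdv,qygp] -> 13 lines: kecpb ldonj uvwm eohrp cpay tzk cbuca gzi eoj mubdv qygp xox agq
Hunk 2: at line 5 remove [tzk,cbuca,gzi] add [gah,kbp,wrm] -> 13 lines: kecpb ldonj uvwm eohrp cpay gah kbp wrm eoj mubdv qygp xox agq
Hunk 3: at line 1 remove [uvwm,eohrp,cpay] add [fgidd,gkd,puy] -> 13 lines: kecpb ldonj fgidd gkd puy gah kbp wrm eoj mubdv qygp xox agq
Hunk 4: at line 5 remove [kbp] add [sod] -> 13 lines: kecpb ldonj fgidd gkd puy gah sod wrm eoj mubdv qygp xox agq
Hunk 5: at line 4 remove [puy,gah] add [vyeor] -> 12 lines: kecpb ldonj fgidd gkd vyeor sod wrm eoj mubdv qygp xox agq
Hunk 6: at line 5 remove [wrm,eoj,mubdv] add [yvszp,edt,hcql] -> 12 lines: kecpb ldonj fgidd gkd vyeor sod yvszp edt hcql qygp xox agq
Final line count: 12

Answer: 12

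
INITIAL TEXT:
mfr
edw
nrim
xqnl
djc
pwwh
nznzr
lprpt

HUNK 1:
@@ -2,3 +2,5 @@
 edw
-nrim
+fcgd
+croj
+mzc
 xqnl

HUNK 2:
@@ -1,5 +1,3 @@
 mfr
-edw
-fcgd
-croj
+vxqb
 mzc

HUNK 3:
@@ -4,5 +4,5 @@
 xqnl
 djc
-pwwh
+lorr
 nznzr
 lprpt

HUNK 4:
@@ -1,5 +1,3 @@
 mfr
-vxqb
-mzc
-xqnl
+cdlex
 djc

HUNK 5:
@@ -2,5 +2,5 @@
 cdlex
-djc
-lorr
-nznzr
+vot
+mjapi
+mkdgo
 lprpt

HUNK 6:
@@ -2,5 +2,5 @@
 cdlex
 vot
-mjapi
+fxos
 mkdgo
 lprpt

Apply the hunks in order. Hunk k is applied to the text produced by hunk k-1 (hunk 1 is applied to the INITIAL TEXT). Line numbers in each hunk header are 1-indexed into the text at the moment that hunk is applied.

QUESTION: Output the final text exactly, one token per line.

Hunk 1: at line 2 remove [nrim] add [fcgd,croj,mzc] -> 10 lines: mfr edw fcgd croj mzc xqnl djc pwwh nznzr lprpt
Hunk 2: at line 1 remove [edw,fcgd,croj] add [vxqb] -> 8 lines: mfr vxqb mzc xqnl djc pwwh nznzr lprpt
Hunk 3: at line 4 remove [pwwh] add [lorr] -> 8 lines: mfr vxqb mzc xqnl djc lorr nznzr lprpt
Hunk 4: at line 1 remove [vxqb,mzc,xqnl] add [cdlex] -> 6 lines: mfr cdlex djc lorr nznzr lprpt
Hunk 5: at line 2 remove [djc,lorr,nznzr] add [vot,mjapi,mkdgo] -> 6 lines: mfr cdlex vot mjapi mkdgo lprpt
Hunk 6: at line 2 remove [mjapi] add [fxos] -> 6 lines: mfr cdlex vot fxos mkdgo lprpt

Answer: mfr
cdlex
vot
fxos
mkdgo
lprpt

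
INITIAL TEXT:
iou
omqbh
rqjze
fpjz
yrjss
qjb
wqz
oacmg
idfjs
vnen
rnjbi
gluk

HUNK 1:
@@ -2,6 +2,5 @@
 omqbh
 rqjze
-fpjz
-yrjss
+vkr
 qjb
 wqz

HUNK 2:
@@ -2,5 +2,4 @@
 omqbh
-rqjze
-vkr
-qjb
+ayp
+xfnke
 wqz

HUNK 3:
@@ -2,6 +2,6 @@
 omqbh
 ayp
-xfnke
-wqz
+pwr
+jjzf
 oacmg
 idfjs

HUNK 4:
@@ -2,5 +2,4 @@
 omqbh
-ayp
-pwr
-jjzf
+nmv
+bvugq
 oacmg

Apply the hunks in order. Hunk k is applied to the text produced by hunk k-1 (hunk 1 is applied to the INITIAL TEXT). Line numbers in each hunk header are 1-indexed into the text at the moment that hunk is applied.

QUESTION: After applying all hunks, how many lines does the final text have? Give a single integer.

Hunk 1: at line 2 remove [fpjz,yrjss] add [vkr] -> 11 lines: iou omqbh rqjze vkr qjb wqz oacmg idfjs vnen rnjbi gluk
Hunk 2: at line 2 remove [rqjze,vkr,qjb] add [ayp,xfnke] -> 10 lines: iou omqbh ayp xfnke wqz oacmg idfjs vnen rnjbi gluk
Hunk 3: at line 2 remove [xfnke,wqz] add [pwr,jjzf] -> 10 lines: iou omqbh ayp pwr jjzf oacmg idfjs vnen rnjbi gluk
Hunk 4: at line 2 remove [ayp,pwr,jjzf] add [nmv,bvugq] -> 9 lines: iou omqbh nmv bvugq oacmg idfjs vnen rnjbi gluk
Final line count: 9

Answer: 9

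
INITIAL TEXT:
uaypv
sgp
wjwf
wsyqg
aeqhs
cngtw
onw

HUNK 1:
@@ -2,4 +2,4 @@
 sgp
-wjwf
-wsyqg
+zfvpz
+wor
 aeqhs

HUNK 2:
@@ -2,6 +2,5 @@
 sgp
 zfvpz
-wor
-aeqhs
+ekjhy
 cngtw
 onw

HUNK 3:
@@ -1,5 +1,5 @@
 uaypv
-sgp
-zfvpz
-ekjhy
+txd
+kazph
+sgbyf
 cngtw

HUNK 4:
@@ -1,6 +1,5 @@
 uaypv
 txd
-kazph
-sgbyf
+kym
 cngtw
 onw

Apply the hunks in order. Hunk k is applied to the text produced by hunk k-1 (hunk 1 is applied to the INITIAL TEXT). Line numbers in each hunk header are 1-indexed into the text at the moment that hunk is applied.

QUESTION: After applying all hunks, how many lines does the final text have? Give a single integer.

Hunk 1: at line 2 remove [wjwf,wsyqg] add [zfvpz,wor] -> 7 lines: uaypv sgp zfvpz wor aeqhs cngtw onw
Hunk 2: at line 2 remove [wor,aeqhs] add [ekjhy] -> 6 lines: uaypv sgp zfvpz ekjhy cngtw onw
Hunk 3: at line 1 remove [sgp,zfvpz,ekjhy] add [txd,kazph,sgbyf] -> 6 lines: uaypv txd kazph sgbyf cngtw onw
Hunk 4: at line 1 remove [kazph,sgbyf] add [kym] -> 5 lines: uaypv txd kym cngtw onw
Final line count: 5

Answer: 5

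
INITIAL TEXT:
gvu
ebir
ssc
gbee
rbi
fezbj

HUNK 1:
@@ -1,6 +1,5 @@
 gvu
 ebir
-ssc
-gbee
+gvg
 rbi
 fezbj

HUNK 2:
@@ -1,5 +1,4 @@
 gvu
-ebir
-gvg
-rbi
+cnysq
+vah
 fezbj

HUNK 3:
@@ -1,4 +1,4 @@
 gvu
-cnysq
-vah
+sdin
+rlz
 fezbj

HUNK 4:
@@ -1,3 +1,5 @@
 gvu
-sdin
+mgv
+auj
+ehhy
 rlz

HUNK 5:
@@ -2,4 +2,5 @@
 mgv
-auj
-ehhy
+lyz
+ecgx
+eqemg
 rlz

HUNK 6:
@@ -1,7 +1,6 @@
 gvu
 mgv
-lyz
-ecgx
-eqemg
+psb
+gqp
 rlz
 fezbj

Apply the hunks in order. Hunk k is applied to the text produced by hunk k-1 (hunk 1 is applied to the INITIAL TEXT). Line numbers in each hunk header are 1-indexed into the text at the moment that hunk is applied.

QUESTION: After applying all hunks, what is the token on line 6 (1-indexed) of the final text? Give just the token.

Answer: fezbj

Derivation:
Hunk 1: at line 1 remove [ssc,gbee] add [gvg] -> 5 lines: gvu ebir gvg rbi fezbj
Hunk 2: at line 1 remove [ebir,gvg,rbi] add [cnysq,vah] -> 4 lines: gvu cnysq vah fezbj
Hunk 3: at line 1 remove [cnysq,vah] add [sdin,rlz] -> 4 lines: gvu sdin rlz fezbj
Hunk 4: at line 1 remove [sdin] add [mgv,auj,ehhy] -> 6 lines: gvu mgv auj ehhy rlz fezbj
Hunk 5: at line 2 remove [auj,ehhy] add [lyz,ecgx,eqemg] -> 7 lines: gvu mgv lyz ecgx eqemg rlz fezbj
Hunk 6: at line 1 remove [lyz,ecgx,eqemg] add [psb,gqp] -> 6 lines: gvu mgv psb gqp rlz fezbj
Final line 6: fezbj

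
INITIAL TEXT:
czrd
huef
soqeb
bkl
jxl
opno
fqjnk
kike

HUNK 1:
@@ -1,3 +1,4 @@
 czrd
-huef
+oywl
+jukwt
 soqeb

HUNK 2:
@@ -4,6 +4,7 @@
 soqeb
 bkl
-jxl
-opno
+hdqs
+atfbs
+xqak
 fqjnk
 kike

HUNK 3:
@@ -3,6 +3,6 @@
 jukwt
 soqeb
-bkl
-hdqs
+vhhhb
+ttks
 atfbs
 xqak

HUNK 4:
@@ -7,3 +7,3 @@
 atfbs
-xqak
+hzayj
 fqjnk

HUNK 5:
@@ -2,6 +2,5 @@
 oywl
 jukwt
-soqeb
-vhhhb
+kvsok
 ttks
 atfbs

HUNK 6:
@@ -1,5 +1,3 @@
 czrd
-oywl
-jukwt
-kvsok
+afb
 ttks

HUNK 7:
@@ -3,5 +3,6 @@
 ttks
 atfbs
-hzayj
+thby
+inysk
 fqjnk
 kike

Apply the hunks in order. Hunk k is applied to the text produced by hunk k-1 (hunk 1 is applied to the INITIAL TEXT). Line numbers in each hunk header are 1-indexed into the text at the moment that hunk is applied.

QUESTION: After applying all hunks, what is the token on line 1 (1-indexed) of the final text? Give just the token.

Answer: czrd

Derivation:
Hunk 1: at line 1 remove [huef] add [oywl,jukwt] -> 9 lines: czrd oywl jukwt soqeb bkl jxl opno fqjnk kike
Hunk 2: at line 4 remove [jxl,opno] add [hdqs,atfbs,xqak] -> 10 lines: czrd oywl jukwt soqeb bkl hdqs atfbs xqak fqjnk kike
Hunk 3: at line 3 remove [bkl,hdqs] add [vhhhb,ttks] -> 10 lines: czrd oywl jukwt soqeb vhhhb ttks atfbs xqak fqjnk kike
Hunk 4: at line 7 remove [xqak] add [hzayj] -> 10 lines: czrd oywl jukwt soqeb vhhhb ttks atfbs hzayj fqjnk kike
Hunk 5: at line 2 remove [soqeb,vhhhb] add [kvsok] -> 9 lines: czrd oywl jukwt kvsok ttks atfbs hzayj fqjnk kike
Hunk 6: at line 1 remove [oywl,jukwt,kvsok] add [afb] -> 7 lines: czrd afb ttks atfbs hzayj fqjnk kike
Hunk 7: at line 3 remove [hzayj] add [thby,inysk] -> 8 lines: czrd afb ttks atfbs thby inysk fqjnk kike
Final line 1: czrd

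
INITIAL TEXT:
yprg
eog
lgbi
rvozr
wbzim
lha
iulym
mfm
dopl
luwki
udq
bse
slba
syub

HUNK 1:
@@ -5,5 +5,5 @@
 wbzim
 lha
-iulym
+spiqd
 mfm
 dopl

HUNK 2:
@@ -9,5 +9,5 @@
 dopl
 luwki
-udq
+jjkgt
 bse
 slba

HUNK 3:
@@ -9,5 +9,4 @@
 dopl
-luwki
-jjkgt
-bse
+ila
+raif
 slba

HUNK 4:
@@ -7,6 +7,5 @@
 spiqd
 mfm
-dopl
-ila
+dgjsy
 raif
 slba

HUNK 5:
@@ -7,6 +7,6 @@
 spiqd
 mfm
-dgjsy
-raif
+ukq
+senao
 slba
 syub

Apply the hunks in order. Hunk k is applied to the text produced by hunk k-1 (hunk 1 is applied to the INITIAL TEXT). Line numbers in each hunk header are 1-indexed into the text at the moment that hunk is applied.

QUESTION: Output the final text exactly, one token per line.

Hunk 1: at line 5 remove [iulym] add [spiqd] -> 14 lines: yprg eog lgbi rvozr wbzim lha spiqd mfm dopl luwki udq bse slba syub
Hunk 2: at line 9 remove [udq] add [jjkgt] -> 14 lines: yprg eog lgbi rvozr wbzim lha spiqd mfm dopl luwki jjkgt bse slba syub
Hunk 3: at line 9 remove [luwki,jjkgt,bse] add [ila,raif] -> 13 lines: yprg eog lgbi rvozr wbzim lha spiqd mfm dopl ila raif slba syub
Hunk 4: at line 7 remove [dopl,ila] add [dgjsy] -> 12 lines: yprg eog lgbi rvozr wbzim lha spiqd mfm dgjsy raif slba syub
Hunk 5: at line 7 remove [dgjsy,raif] add [ukq,senao] -> 12 lines: yprg eog lgbi rvozr wbzim lha spiqd mfm ukq senao slba syub

Answer: yprg
eog
lgbi
rvozr
wbzim
lha
spiqd
mfm
ukq
senao
slba
syub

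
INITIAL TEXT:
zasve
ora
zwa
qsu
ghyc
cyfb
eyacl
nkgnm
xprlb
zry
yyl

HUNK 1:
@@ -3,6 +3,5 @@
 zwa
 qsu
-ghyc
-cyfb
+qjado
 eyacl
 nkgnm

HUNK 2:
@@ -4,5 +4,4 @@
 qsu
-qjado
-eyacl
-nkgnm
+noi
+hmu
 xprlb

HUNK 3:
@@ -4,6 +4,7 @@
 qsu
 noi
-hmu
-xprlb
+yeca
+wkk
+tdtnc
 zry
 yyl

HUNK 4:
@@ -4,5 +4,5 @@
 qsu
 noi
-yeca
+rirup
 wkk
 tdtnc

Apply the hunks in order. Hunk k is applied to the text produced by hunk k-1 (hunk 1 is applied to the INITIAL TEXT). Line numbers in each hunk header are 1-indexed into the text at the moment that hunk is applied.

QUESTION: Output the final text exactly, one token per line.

Hunk 1: at line 3 remove [ghyc,cyfb] add [qjado] -> 10 lines: zasve ora zwa qsu qjado eyacl nkgnm xprlb zry yyl
Hunk 2: at line 4 remove [qjado,eyacl,nkgnm] add [noi,hmu] -> 9 lines: zasve ora zwa qsu noi hmu xprlb zry yyl
Hunk 3: at line 4 remove [hmu,xprlb] add [yeca,wkk,tdtnc] -> 10 lines: zasve ora zwa qsu noi yeca wkk tdtnc zry yyl
Hunk 4: at line 4 remove [yeca] add [rirup] -> 10 lines: zasve ora zwa qsu noi rirup wkk tdtnc zry yyl

Answer: zasve
ora
zwa
qsu
noi
rirup
wkk
tdtnc
zry
yyl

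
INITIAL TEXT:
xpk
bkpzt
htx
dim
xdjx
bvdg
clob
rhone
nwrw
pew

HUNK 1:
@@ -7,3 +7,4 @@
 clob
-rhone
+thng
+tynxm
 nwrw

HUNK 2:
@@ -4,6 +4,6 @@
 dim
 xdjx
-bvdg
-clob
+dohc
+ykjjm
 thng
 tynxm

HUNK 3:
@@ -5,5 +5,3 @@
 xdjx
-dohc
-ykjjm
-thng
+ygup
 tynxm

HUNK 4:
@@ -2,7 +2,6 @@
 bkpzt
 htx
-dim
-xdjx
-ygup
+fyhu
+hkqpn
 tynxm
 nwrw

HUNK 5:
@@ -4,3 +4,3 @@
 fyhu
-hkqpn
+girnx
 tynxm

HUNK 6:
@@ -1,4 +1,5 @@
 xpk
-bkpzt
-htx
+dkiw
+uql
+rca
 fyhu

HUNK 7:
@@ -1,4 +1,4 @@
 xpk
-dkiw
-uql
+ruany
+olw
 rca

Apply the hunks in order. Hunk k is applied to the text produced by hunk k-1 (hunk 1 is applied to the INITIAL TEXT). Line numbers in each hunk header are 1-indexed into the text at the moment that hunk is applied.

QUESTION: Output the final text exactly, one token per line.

Hunk 1: at line 7 remove [rhone] add [thng,tynxm] -> 11 lines: xpk bkpzt htx dim xdjx bvdg clob thng tynxm nwrw pew
Hunk 2: at line 4 remove [bvdg,clob] add [dohc,ykjjm] -> 11 lines: xpk bkpzt htx dim xdjx dohc ykjjm thng tynxm nwrw pew
Hunk 3: at line 5 remove [dohc,ykjjm,thng] add [ygup] -> 9 lines: xpk bkpzt htx dim xdjx ygup tynxm nwrw pew
Hunk 4: at line 2 remove [dim,xdjx,ygup] add [fyhu,hkqpn] -> 8 lines: xpk bkpzt htx fyhu hkqpn tynxm nwrw pew
Hunk 5: at line 4 remove [hkqpn] add [girnx] -> 8 lines: xpk bkpzt htx fyhu girnx tynxm nwrw pew
Hunk 6: at line 1 remove [bkpzt,htx] add [dkiw,uql,rca] -> 9 lines: xpk dkiw uql rca fyhu girnx tynxm nwrw pew
Hunk 7: at line 1 remove [dkiw,uql] add [ruany,olw] -> 9 lines: xpk ruany olw rca fyhu girnx tynxm nwrw pew

Answer: xpk
ruany
olw
rca
fyhu
girnx
tynxm
nwrw
pew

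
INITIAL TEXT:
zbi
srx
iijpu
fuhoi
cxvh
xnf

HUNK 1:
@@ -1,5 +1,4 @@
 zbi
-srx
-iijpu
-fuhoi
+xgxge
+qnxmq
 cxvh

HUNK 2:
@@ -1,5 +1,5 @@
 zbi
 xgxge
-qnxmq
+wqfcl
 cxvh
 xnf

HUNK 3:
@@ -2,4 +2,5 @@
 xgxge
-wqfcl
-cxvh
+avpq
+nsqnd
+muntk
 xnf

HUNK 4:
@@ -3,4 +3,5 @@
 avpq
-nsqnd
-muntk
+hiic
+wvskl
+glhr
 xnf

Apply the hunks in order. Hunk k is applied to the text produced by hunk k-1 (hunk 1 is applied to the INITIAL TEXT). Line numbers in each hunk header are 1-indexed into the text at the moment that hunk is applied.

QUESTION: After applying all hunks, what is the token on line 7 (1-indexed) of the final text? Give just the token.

Answer: xnf

Derivation:
Hunk 1: at line 1 remove [srx,iijpu,fuhoi] add [xgxge,qnxmq] -> 5 lines: zbi xgxge qnxmq cxvh xnf
Hunk 2: at line 1 remove [qnxmq] add [wqfcl] -> 5 lines: zbi xgxge wqfcl cxvh xnf
Hunk 3: at line 2 remove [wqfcl,cxvh] add [avpq,nsqnd,muntk] -> 6 lines: zbi xgxge avpq nsqnd muntk xnf
Hunk 4: at line 3 remove [nsqnd,muntk] add [hiic,wvskl,glhr] -> 7 lines: zbi xgxge avpq hiic wvskl glhr xnf
Final line 7: xnf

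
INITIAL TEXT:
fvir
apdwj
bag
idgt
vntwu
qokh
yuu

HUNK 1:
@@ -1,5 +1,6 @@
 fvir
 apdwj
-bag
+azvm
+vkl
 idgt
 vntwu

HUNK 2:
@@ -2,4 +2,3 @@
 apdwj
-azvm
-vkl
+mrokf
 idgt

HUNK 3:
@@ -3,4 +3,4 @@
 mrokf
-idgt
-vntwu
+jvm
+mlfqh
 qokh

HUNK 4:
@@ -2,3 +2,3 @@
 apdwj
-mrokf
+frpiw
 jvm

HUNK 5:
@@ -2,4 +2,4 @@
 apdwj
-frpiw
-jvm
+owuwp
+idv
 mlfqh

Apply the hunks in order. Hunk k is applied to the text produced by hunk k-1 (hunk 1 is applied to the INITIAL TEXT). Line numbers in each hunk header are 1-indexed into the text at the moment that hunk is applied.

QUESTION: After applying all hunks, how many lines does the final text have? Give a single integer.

Answer: 7

Derivation:
Hunk 1: at line 1 remove [bag] add [azvm,vkl] -> 8 lines: fvir apdwj azvm vkl idgt vntwu qokh yuu
Hunk 2: at line 2 remove [azvm,vkl] add [mrokf] -> 7 lines: fvir apdwj mrokf idgt vntwu qokh yuu
Hunk 3: at line 3 remove [idgt,vntwu] add [jvm,mlfqh] -> 7 lines: fvir apdwj mrokf jvm mlfqh qokh yuu
Hunk 4: at line 2 remove [mrokf] add [frpiw] -> 7 lines: fvir apdwj frpiw jvm mlfqh qokh yuu
Hunk 5: at line 2 remove [frpiw,jvm] add [owuwp,idv] -> 7 lines: fvir apdwj owuwp idv mlfqh qokh yuu
Final line count: 7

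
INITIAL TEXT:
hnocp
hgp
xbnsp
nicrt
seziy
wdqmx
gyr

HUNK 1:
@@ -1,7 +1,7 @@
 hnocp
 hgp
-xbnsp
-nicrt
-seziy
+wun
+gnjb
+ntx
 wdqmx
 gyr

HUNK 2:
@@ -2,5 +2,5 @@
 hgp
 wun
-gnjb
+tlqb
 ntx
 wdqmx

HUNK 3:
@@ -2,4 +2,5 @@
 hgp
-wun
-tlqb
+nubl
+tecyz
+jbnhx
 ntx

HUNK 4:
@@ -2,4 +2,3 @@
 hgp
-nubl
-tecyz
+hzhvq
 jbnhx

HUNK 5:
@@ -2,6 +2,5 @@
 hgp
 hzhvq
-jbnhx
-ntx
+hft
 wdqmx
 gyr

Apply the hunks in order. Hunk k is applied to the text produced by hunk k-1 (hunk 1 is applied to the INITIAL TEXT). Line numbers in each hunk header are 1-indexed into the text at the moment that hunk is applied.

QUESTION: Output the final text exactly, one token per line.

Answer: hnocp
hgp
hzhvq
hft
wdqmx
gyr

Derivation:
Hunk 1: at line 1 remove [xbnsp,nicrt,seziy] add [wun,gnjb,ntx] -> 7 lines: hnocp hgp wun gnjb ntx wdqmx gyr
Hunk 2: at line 2 remove [gnjb] add [tlqb] -> 7 lines: hnocp hgp wun tlqb ntx wdqmx gyr
Hunk 3: at line 2 remove [wun,tlqb] add [nubl,tecyz,jbnhx] -> 8 lines: hnocp hgp nubl tecyz jbnhx ntx wdqmx gyr
Hunk 4: at line 2 remove [nubl,tecyz] add [hzhvq] -> 7 lines: hnocp hgp hzhvq jbnhx ntx wdqmx gyr
Hunk 5: at line 2 remove [jbnhx,ntx] add [hft] -> 6 lines: hnocp hgp hzhvq hft wdqmx gyr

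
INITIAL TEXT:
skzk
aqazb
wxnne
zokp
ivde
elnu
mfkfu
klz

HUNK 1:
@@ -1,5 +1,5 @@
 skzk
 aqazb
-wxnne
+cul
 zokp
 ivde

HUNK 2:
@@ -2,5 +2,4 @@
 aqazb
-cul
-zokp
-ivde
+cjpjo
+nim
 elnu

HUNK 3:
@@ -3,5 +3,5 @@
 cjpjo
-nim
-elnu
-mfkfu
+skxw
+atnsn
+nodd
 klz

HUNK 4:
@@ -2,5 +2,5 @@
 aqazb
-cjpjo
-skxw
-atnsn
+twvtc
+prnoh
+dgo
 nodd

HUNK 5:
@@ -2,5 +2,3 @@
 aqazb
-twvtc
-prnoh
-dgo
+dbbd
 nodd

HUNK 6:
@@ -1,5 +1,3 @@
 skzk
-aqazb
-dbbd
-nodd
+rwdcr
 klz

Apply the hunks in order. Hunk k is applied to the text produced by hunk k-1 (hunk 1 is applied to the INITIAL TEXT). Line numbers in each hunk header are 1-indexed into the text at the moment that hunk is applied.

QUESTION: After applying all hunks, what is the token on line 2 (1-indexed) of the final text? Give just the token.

Hunk 1: at line 1 remove [wxnne] add [cul] -> 8 lines: skzk aqazb cul zokp ivde elnu mfkfu klz
Hunk 2: at line 2 remove [cul,zokp,ivde] add [cjpjo,nim] -> 7 lines: skzk aqazb cjpjo nim elnu mfkfu klz
Hunk 3: at line 3 remove [nim,elnu,mfkfu] add [skxw,atnsn,nodd] -> 7 lines: skzk aqazb cjpjo skxw atnsn nodd klz
Hunk 4: at line 2 remove [cjpjo,skxw,atnsn] add [twvtc,prnoh,dgo] -> 7 lines: skzk aqazb twvtc prnoh dgo nodd klz
Hunk 5: at line 2 remove [twvtc,prnoh,dgo] add [dbbd] -> 5 lines: skzk aqazb dbbd nodd klz
Hunk 6: at line 1 remove [aqazb,dbbd,nodd] add [rwdcr] -> 3 lines: skzk rwdcr klz
Final line 2: rwdcr

Answer: rwdcr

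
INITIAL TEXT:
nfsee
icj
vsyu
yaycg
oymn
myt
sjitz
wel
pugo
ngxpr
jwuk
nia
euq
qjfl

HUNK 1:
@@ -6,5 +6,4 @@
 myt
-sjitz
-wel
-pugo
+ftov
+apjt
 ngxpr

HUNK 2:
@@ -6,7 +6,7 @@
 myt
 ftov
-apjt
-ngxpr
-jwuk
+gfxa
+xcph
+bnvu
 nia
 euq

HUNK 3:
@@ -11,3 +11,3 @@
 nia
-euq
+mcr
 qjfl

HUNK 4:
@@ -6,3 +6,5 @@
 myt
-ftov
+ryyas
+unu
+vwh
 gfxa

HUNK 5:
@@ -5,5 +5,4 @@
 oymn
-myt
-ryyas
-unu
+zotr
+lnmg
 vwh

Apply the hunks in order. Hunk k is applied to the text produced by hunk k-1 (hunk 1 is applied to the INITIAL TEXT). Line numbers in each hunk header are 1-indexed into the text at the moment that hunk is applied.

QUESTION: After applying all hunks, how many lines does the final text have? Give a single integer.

Answer: 14

Derivation:
Hunk 1: at line 6 remove [sjitz,wel,pugo] add [ftov,apjt] -> 13 lines: nfsee icj vsyu yaycg oymn myt ftov apjt ngxpr jwuk nia euq qjfl
Hunk 2: at line 6 remove [apjt,ngxpr,jwuk] add [gfxa,xcph,bnvu] -> 13 lines: nfsee icj vsyu yaycg oymn myt ftov gfxa xcph bnvu nia euq qjfl
Hunk 3: at line 11 remove [euq] add [mcr] -> 13 lines: nfsee icj vsyu yaycg oymn myt ftov gfxa xcph bnvu nia mcr qjfl
Hunk 4: at line 6 remove [ftov] add [ryyas,unu,vwh] -> 15 lines: nfsee icj vsyu yaycg oymn myt ryyas unu vwh gfxa xcph bnvu nia mcr qjfl
Hunk 5: at line 5 remove [myt,ryyas,unu] add [zotr,lnmg] -> 14 lines: nfsee icj vsyu yaycg oymn zotr lnmg vwh gfxa xcph bnvu nia mcr qjfl
Final line count: 14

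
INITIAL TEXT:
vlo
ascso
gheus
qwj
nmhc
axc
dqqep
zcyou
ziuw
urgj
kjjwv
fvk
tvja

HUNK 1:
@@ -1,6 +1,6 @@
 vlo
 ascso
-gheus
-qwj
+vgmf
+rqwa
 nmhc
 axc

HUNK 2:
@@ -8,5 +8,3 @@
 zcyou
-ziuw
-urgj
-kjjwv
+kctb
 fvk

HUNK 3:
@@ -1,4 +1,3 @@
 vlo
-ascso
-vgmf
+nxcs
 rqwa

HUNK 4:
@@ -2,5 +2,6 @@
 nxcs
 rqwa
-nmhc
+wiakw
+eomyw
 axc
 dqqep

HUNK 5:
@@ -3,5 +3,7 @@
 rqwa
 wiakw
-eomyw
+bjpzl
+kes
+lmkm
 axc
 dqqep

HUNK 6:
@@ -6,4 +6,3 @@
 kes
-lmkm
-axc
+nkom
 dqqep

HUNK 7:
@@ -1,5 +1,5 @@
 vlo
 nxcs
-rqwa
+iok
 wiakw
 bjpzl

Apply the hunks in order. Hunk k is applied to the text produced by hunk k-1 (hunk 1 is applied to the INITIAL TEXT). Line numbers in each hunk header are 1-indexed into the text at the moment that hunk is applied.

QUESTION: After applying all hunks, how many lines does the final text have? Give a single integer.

Answer: 12

Derivation:
Hunk 1: at line 1 remove [gheus,qwj] add [vgmf,rqwa] -> 13 lines: vlo ascso vgmf rqwa nmhc axc dqqep zcyou ziuw urgj kjjwv fvk tvja
Hunk 2: at line 8 remove [ziuw,urgj,kjjwv] add [kctb] -> 11 lines: vlo ascso vgmf rqwa nmhc axc dqqep zcyou kctb fvk tvja
Hunk 3: at line 1 remove [ascso,vgmf] add [nxcs] -> 10 lines: vlo nxcs rqwa nmhc axc dqqep zcyou kctb fvk tvja
Hunk 4: at line 2 remove [nmhc] add [wiakw,eomyw] -> 11 lines: vlo nxcs rqwa wiakw eomyw axc dqqep zcyou kctb fvk tvja
Hunk 5: at line 3 remove [eomyw] add [bjpzl,kes,lmkm] -> 13 lines: vlo nxcs rqwa wiakw bjpzl kes lmkm axc dqqep zcyou kctb fvk tvja
Hunk 6: at line 6 remove [lmkm,axc] add [nkom] -> 12 lines: vlo nxcs rqwa wiakw bjpzl kes nkom dqqep zcyou kctb fvk tvja
Hunk 7: at line 1 remove [rqwa] add [iok] -> 12 lines: vlo nxcs iok wiakw bjpzl kes nkom dqqep zcyou kctb fvk tvja
Final line count: 12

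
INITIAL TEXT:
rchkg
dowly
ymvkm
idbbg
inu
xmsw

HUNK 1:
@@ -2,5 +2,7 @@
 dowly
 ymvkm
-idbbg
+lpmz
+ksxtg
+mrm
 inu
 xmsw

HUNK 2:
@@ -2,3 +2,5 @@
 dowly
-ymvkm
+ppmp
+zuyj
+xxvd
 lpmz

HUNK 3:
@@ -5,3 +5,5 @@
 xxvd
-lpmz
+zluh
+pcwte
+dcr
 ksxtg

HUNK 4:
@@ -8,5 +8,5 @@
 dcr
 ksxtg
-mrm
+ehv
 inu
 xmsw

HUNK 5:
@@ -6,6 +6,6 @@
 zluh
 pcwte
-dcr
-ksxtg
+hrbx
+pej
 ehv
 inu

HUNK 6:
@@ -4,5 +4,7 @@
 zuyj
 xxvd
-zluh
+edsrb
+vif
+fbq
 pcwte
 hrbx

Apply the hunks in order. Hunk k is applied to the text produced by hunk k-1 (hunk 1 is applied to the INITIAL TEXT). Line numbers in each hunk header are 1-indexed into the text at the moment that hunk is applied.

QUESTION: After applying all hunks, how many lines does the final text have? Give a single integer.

Answer: 14

Derivation:
Hunk 1: at line 2 remove [idbbg] add [lpmz,ksxtg,mrm] -> 8 lines: rchkg dowly ymvkm lpmz ksxtg mrm inu xmsw
Hunk 2: at line 2 remove [ymvkm] add [ppmp,zuyj,xxvd] -> 10 lines: rchkg dowly ppmp zuyj xxvd lpmz ksxtg mrm inu xmsw
Hunk 3: at line 5 remove [lpmz] add [zluh,pcwte,dcr] -> 12 lines: rchkg dowly ppmp zuyj xxvd zluh pcwte dcr ksxtg mrm inu xmsw
Hunk 4: at line 8 remove [mrm] add [ehv] -> 12 lines: rchkg dowly ppmp zuyj xxvd zluh pcwte dcr ksxtg ehv inu xmsw
Hunk 5: at line 6 remove [dcr,ksxtg] add [hrbx,pej] -> 12 lines: rchkg dowly ppmp zuyj xxvd zluh pcwte hrbx pej ehv inu xmsw
Hunk 6: at line 4 remove [zluh] add [edsrb,vif,fbq] -> 14 lines: rchkg dowly ppmp zuyj xxvd edsrb vif fbq pcwte hrbx pej ehv inu xmsw
Final line count: 14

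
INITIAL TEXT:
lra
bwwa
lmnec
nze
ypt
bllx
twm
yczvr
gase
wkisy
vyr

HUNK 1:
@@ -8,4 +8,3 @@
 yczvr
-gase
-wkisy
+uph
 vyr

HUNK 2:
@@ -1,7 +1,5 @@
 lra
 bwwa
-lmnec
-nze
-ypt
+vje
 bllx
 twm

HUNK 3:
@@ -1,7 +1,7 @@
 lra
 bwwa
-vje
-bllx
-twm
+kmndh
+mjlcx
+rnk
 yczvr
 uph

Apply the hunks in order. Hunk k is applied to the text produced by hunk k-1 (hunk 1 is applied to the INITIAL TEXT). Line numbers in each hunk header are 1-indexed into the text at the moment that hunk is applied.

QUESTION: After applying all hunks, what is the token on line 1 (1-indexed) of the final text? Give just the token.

Answer: lra

Derivation:
Hunk 1: at line 8 remove [gase,wkisy] add [uph] -> 10 lines: lra bwwa lmnec nze ypt bllx twm yczvr uph vyr
Hunk 2: at line 1 remove [lmnec,nze,ypt] add [vje] -> 8 lines: lra bwwa vje bllx twm yczvr uph vyr
Hunk 3: at line 1 remove [vje,bllx,twm] add [kmndh,mjlcx,rnk] -> 8 lines: lra bwwa kmndh mjlcx rnk yczvr uph vyr
Final line 1: lra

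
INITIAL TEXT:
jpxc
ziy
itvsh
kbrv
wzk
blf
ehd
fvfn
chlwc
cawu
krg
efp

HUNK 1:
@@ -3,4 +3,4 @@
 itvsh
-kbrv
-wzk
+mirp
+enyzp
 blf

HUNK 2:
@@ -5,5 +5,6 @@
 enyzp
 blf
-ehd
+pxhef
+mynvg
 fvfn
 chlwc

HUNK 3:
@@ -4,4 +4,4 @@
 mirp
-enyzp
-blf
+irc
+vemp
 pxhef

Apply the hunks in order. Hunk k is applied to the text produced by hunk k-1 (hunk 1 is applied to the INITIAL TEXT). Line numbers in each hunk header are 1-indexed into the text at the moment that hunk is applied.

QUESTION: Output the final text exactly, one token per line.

Hunk 1: at line 3 remove [kbrv,wzk] add [mirp,enyzp] -> 12 lines: jpxc ziy itvsh mirp enyzp blf ehd fvfn chlwc cawu krg efp
Hunk 2: at line 5 remove [ehd] add [pxhef,mynvg] -> 13 lines: jpxc ziy itvsh mirp enyzp blf pxhef mynvg fvfn chlwc cawu krg efp
Hunk 3: at line 4 remove [enyzp,blf] add [irc,vemp] -> 13 lines: jpxc ziy itvsh mirp irc vemp pxhef mynvg fvfn chlwc cawu krg efp

Answer: jpxc
ziy
itvsh
mirp
irc
vemp
pxhef
mynvg
fvfn
chlwc
cawu
krg
efp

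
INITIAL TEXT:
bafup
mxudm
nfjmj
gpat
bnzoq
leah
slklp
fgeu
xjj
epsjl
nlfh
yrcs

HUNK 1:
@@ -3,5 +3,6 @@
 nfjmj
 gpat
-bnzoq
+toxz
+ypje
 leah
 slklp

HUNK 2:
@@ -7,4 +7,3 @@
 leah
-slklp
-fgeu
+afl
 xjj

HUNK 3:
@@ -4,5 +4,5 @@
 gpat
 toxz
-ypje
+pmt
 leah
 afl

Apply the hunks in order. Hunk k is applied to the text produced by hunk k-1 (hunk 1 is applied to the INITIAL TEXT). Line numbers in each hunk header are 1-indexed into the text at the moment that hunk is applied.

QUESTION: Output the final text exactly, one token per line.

Hunk 1: at line 3 remove [bnzoq] add [toxz,ypje] -> 13 lines: bafup mxudm nfjmj gpat toxz ypje leah slklp fgeu xjj epsjl nlfh yrcs
Hunk 2: at line 7 remove [slklp,fgeu] add [afl] -> 12 lines: bafup mxudm nfjmj gpat toxz ypje leah afl xjj epsjl nlfh yrcs
Hunk 3: at line 4 remove [ypje] add [pmt] -> 12 lines: bafup mxudm nfjmj gpat toxz pmt leah afl xjj epsjl nlfh yrcs

Answer: bafup
mxudm
nfjmj
gpat
toxz
pmt
leah
afl
xjj
epsjl
nlfh
yrcs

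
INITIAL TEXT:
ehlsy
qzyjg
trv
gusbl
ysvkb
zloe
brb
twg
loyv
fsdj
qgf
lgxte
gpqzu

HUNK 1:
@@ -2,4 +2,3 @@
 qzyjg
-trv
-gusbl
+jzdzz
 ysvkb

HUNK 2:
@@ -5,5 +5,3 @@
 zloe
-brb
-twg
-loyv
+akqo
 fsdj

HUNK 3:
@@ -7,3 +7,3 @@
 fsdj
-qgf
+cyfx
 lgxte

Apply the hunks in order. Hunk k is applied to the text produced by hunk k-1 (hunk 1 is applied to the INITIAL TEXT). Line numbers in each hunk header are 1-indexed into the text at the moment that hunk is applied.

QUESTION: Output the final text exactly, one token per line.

Hunk 1: at line 2 remove [trv,gusbl] add [jzdzz] -> 12 lines: ehlsy qzyjg jzdzz ysvkb zloe brb twg loyv fsdj qgf lgxte gpqzu
Hunk 2: at line 5 remove [brb,twg,loyv] add [akqo] -> 10 lines: ehlsy qzyjg jzdzz ysvkb zloe akqo fsdj qgf lgxte gpqzu
Hunk 3: at line 7 remove [qgf] add [cyfx] -> 10 lines: ehlsy qzyjg jzdzz ysvkb zloe akqo fsdj cyfx lgxte gpqzu

Answer: ehlsy
qzyjg
jzdzz
ysvkb
zloe
akqo
fsdj
cyfx
lgxte
gpqzu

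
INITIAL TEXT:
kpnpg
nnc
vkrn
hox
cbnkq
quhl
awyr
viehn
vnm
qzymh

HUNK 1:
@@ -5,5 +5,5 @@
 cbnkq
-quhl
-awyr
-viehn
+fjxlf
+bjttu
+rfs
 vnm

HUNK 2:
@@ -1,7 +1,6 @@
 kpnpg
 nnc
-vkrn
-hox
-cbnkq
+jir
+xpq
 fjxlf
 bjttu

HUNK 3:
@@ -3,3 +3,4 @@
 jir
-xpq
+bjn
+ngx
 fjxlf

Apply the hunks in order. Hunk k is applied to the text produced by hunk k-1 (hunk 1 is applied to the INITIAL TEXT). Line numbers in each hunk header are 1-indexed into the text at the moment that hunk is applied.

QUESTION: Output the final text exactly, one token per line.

Answer: kpnpg
nnc
jir
bjn
ngx
fjxlf
bjttu
rfs
vnm
qzymh

Derivation:
Hunk 1: at line 5 remove [quhl,awyr,viehn] add [fjxlf,bjttu,rfs] -> 10 lines: kpnpg nnc vkrn hox cbnkq fjxlf bjttu rfs vnm qzymh
Hunk 2: at line 1 remove [vkrn,hox,cbnkq] add [jir,xpq] -> 9 lines: kpnpg nnc jir xpq fjxlf bjttu rfs vnm qzymh
Hunk 3: at line 3 remove [xpq] add [bjn,ngx] -> 10 lines: kpnpg nnc jir bjn ngx fjxlf bjttu rfs vnm qzymh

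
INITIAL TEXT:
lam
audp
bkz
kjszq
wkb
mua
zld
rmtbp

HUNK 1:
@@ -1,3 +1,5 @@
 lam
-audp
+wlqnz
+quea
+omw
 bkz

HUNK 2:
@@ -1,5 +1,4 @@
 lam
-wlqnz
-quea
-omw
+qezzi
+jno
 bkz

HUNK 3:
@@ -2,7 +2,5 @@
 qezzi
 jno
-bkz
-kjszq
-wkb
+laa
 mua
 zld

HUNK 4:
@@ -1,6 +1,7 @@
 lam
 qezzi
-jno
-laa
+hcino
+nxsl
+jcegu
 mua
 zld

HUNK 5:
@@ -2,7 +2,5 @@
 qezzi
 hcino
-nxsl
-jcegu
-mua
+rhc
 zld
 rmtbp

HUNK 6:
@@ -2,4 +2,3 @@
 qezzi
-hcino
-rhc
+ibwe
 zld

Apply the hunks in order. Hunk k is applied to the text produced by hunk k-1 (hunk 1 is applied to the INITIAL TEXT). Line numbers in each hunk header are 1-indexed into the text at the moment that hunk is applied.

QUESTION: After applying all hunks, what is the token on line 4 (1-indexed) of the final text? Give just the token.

Answer: zld

Derivation:
Hunk 1: at line 1 remove [audp] add [wlqnz,quea,omw] -> 10 lines: lam wlqnz quea omw bkz kjszq wkb mua zld rmtbp
Hunk 2: at line 1 remove [wlqnz,quea,omw] add [qezzi,jno] -> 9 lines: lam qezzi jno bkz kjszq wkb mua zld rmtbp
Hunk 3: at line 2 remove [bkz,kjszq,wkb] add [laa] -> 7 lines: lam qezzi jno laa mua zld rmtbp
Hunk 4: at line 1 remove [jno,laa] add [hcino,nxsl,jcegu] -> 8 lines: lam qezzi hcino nxsl jcegu mua zld rmtbp
Hunk 5: at line 2 remove [nxsl,jcegu,mua] add [rhc] -> 6 lines: lam qezzi hcino rhc zld rmtbp
Hunk 6: at line 2 remove [hcino,rhc] add [ibwe] -> 5 lines: lam qezzi ibwe zld rmtbp
Final line 4: zld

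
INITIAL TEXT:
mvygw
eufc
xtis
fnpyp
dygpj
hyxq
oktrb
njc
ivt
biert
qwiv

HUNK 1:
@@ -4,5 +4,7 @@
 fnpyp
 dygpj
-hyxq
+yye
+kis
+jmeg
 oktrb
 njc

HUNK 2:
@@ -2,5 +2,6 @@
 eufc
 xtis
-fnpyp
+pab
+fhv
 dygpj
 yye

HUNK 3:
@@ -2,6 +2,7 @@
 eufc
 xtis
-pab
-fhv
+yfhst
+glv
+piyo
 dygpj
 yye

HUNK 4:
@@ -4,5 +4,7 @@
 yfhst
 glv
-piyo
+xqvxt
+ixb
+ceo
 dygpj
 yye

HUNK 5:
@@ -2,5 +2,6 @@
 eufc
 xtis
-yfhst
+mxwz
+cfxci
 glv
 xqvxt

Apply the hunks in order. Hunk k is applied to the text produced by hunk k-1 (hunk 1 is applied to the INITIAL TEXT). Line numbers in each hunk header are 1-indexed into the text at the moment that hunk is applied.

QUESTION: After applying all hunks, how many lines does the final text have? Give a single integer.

Hunk 1: at line 4 remove [hyxq] add [yye,kis,jmeg] -> 13 lines: mvygw eufc xtis fnpyp dygpj yye kis jmeg oktrb njc ivt biert qwiv
Hunk 2: at line 2 remove [fnpyp] add [pab,fhv] -> 14 lines: mvygw eufc xtis pab fhv dygpj yye kis jmeg oktrb njc ivt biert qwiv
Hunk 3: at line 2 remove [pab,fhv] add [yfhst,glv,piyo] -> 15 lines: mvygw eufc xtis yfhst glv piyo dygpj yye kis jmeg oktrb njc ivt biert qwiv
Hunk 4: at line 4 remove [piyo] add [xqvxt,ixb,ceo] -> 17 lines: mvygw eufc xtis yfhst glv xqvxt ixb ceo dygpj yye kis jmeg oktrb njc ivt biert qwiv
Hunk 5: at line 2 remove [yfhst] add [mxwz,cfxci] -> 18 lines: mvygw eufc xtis mxwz cfxci glv xqvxt ixb ceo dygpj yye kis jmeg oktrb njc ivt biert qwiv
Final line count: 18

Answer: 18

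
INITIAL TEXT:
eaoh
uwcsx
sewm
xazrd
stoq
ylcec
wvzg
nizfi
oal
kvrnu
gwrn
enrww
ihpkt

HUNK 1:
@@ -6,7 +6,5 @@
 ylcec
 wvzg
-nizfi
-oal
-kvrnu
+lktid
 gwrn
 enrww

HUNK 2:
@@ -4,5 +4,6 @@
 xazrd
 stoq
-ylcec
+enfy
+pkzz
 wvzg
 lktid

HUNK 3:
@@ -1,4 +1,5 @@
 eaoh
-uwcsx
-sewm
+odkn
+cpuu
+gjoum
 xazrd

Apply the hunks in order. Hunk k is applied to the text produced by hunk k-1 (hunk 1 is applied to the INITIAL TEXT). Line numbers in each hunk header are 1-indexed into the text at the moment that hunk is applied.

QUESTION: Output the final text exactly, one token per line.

Answer: eaoh
odkn
cpuu
gjoum
xazrd
stoq
enfy
pkzz
wvzg
lktid
gwrn
enrww
ihpkt

Derivation:
Hunk 1: at line 6 remove [nizfi,oal,kvrnu] add [lktid] -> 11 lines: eaoh uwcsx sewm xazrd stoq ylcec wvzg lktid gwrn enrww ihpkt
Hunk 2: at line 4 remove [ylcec] add [enfy,pkzz] -> 12 lines: eaoh uwcsx sewm xazrd stoq enfy pkzz wvzg lktid gwrn enrww ihpkt
Hunk 3: at line 1 remove [uwcsx,sewm] add [odkn,cpuu,gjoum] -> 13 lines: eaoh odkn cpuu gjoum xazrd stoq enfy pkzz wvzg lktid gwrn enrww ihpkt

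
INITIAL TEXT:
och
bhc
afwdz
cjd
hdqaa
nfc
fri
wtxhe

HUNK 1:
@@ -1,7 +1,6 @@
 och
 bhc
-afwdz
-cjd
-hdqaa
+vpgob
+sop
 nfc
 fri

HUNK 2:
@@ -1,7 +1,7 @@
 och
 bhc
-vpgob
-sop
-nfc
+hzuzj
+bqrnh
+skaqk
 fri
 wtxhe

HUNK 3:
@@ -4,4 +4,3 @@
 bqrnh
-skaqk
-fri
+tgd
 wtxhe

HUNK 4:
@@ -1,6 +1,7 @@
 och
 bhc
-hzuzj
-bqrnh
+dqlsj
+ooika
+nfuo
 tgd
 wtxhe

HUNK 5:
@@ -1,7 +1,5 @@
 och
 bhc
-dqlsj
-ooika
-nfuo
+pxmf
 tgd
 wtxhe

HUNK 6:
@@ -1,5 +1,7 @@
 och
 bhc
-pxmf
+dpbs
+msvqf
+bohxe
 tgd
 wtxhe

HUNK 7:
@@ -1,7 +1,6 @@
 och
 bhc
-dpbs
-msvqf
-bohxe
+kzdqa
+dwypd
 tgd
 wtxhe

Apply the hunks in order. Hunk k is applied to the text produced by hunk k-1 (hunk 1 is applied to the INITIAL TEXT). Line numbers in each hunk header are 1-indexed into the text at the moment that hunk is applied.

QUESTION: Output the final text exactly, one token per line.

Answer: och
bhc
kzdqa
dwypd
tgd
wtxhe

Derivation:
Hunk 1: at line 1 remove [afwdz,cjd,hdqaa] add [vpgob,sop] -> 7 lines: och bhc vpgob sop nfc fri wtxhe
Hunk 2: at line 1 remove [vpgob,sop,nfc] add [hzuzj,bqrnh,skaqk] -> 7 lines: och bhc hzuzj bqrnh skaqk fri wtxhe
Hunk 3: at line 4 remove [skaqk,fri] add [tgd] -> 6 lines: och bhc hzuzj bqrnh tgd wtxhe
Hunk 4: at line 1 remove [hzuzj,bqrnh] add [dqlsj,ooika,nfuo] -> 7 lines: och bhc dqlsj ooika nfuo tgd wtxhe
Hunk 5: at line 1 remove [dqlsj,ooika,nfuo] add [pxmf] -> 5 lines: och bhc pxmf tgd wtxhe
Hunk 6: at line 1 remove [pxmf] add [dpbs,msvqf,bohxe] -> 7 lines: och bhc dpbs msvqf bohxe tgd wtxhe
Hunk 7: at line 1 remove [dpbs,msvqf,bohxe] add [kzdqa,dwypd] -> 6 lines: och bhc kzdqa dwypd tgd wtxhe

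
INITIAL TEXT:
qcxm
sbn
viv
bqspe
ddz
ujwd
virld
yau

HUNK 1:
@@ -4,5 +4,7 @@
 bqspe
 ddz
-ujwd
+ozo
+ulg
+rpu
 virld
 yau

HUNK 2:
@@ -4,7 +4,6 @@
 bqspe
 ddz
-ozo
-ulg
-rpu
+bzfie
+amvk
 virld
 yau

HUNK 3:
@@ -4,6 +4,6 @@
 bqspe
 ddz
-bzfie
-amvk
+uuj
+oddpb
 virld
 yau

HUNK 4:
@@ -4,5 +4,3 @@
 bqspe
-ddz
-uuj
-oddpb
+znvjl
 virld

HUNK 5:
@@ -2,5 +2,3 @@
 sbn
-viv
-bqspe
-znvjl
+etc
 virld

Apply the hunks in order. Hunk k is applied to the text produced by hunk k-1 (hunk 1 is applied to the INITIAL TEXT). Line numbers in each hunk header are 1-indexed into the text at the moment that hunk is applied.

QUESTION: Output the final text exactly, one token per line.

Answer: qcxm
sbn
etc
virld
yau

Derivation:
Hunk 1: at line 4 remove [ujwd] add [ozo,ulg,rpu] -> 10 lines: qcxm sbn viv bqspe ddz ozo ulg rpu virld yau
Hunk 2: at line 4 remove [ozo,ulg,rpu] add [bzfie,amvk] -> 9 lines: qcxm sbn viv bqspe ddz bzfie amvk virld yau
Hunk 3: at line 4 remove [bzfie,amvk] add [uuj,oddpb] -> 9 lines: qcxm sbn viv bqspe ddz uuj oddpb virld yau
Hunk 4: at line 4 remove [ddz,uuj,oddpb] add [znvjl] -> 7 lines: qcxm sbn viv bqspe znvjl virld yau
Hunk 5: at line 2 remove [viv,bqspe,znvjl] add [etc] -> 5 lines: qcxm sbn etc virld yau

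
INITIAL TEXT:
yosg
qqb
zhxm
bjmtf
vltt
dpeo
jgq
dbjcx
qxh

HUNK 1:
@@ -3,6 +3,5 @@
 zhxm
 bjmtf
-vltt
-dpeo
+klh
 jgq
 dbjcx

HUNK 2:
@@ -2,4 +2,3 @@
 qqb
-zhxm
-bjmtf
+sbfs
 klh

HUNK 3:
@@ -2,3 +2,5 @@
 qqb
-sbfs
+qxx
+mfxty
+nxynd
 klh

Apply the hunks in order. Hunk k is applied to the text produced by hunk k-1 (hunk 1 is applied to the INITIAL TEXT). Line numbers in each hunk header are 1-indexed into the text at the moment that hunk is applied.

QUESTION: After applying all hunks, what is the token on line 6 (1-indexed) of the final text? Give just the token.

Hunk 1: at line 3 remove [vltt,dpeo] add [klh] -> 8 lines: yosg qqb zhxm bjmtf klh jgq dbjcx qxh
Hunk 2: at line 2 remove [zhxm,bjmtf] add [sbfs] -> 7 lines: yosg qqb sbfs klh jgq dbjcx qxh
Hunk 3: at line 2 remove [sbfs] add [qxx,mfxty,nxynd] -> 9 lines: yosg qqb qxx mfxty nxynd klh jgq dbjcx qxh
Final line 6: klh

Answer: klh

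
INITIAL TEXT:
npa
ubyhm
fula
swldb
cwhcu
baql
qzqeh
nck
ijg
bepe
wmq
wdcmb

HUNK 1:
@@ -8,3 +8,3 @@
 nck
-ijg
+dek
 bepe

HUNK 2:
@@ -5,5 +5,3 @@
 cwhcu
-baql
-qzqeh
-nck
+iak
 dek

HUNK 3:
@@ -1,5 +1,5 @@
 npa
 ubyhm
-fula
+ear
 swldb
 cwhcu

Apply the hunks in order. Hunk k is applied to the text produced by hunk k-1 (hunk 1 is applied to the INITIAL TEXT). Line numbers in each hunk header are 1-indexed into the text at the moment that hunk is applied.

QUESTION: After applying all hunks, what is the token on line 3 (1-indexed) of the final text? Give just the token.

Answer: ear

Derivation:
Hunk 1: at line 8 remove [ijg] add [dek] -> 12 lines: npa ubyhm fula swldb cwhcu baql qzqeh nck dek bepe wmq wdcmb
Hunk 2: at line 5 remove [baql,qzqeh,nck] add [iak] -> 10 lines: npa ubyhm fula swldb cwhcu iak dek bepe wmq wdcmb
Hunk 3: at line 1 remove [fula] add [ear] -> 10 lines: npa ubyhm ear swldb cwhcu iak dek bepe wmq wdcmb
Final line 3: ear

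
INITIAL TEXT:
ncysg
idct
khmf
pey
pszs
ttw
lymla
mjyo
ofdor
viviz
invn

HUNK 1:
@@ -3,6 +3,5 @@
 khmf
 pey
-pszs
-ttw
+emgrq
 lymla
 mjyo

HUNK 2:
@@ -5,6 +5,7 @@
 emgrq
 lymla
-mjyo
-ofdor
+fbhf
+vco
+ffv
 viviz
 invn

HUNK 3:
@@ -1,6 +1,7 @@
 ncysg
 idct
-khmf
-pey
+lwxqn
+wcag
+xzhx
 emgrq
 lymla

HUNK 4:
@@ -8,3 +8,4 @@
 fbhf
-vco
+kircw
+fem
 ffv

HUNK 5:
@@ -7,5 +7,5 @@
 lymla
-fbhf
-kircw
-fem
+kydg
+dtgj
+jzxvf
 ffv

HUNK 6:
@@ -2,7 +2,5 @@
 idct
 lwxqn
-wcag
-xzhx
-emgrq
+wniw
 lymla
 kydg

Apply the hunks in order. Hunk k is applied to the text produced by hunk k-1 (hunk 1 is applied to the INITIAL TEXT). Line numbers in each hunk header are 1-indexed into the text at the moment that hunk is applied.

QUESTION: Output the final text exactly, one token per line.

Hunk 1: at line 3 remove [pszs,ttw] add [emgrq] -> 10 lines: ncysg idct khmf pey emgrq lymla mjyo ofdor viviz invn
Hunk 2: at line 5 remove [mjyo,ofdor] add [fbhf,vco,ffv] -> 11 lines: ncysg idct khmf pey emgrq lymla fbhf vco ffv viviz invn
Hunk 3: at line 1 remove [khmf,pey] add [lwxqn,wcag,xzhx] -> 12 lines: ncysg idct lwxqn wcag xzhx emgrq lymla fbhf vco ffv viviz invn
Hunk 4: at line 8 remove [vco] add [kircw,fem] -> 13 lines: ncysg idct lwxqn wcag xzhx emgrq lymla fbhf kircw fem ffv viviz invn
Hunk 5: at line 7 remove [fbhf,kircw,fem] add [kydg,dtgj,jzxvf] -> 13 lines: ncysg idct lwxqn wcag xzhx emgrq lymla kydg dtgj jzxvf ffv viviz invn
Hunk 6: at line 2 remove [wcag,xzhx,emgrq] add [wniw] -> 11 lines: ncysg idct lwxqn wniw lymla kydg dtgj jzxvf ffv viviz invn

Answer: ncysg
idct
lwxqn
wniw
lymla
kydg
dtgj
jzxvf
ffv
viviz
invn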